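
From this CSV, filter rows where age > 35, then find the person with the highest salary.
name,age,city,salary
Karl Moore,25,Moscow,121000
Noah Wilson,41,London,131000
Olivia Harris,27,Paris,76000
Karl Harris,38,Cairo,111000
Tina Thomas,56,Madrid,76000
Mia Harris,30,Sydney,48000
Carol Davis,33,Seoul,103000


Filter: age > 35
Sort by: salary (descending)

Filtered records (3):
  Noah Wilson, age 41, salary $131000
  Karl Harris, age 38, salary $111000
  Tina Thomas, age 56, salary $76000

Highest salary: Noah Wilson ($131000)

Noah Wilson


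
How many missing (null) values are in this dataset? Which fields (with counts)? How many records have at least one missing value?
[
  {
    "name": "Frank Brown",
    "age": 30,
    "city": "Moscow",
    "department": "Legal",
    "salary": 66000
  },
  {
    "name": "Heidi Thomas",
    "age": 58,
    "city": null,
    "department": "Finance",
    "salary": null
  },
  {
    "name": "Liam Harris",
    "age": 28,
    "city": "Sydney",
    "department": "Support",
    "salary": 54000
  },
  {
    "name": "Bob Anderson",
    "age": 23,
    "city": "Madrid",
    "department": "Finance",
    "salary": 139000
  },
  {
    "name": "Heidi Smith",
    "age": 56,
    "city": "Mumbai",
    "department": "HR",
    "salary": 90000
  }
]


Checking for missing (null) values in 5 records:

  Frank Brown: complete
  Heidi Thomas: city, salary
  Liam Harris: complete
  Bob Anderson: complete
  Heidi Smith: complete

Per field:
  name: 0 missing
  age: 0 missing
  city: 1 missing
  department: 0 missing
  salary: 1 missing

Total missing values: 2
Records with any missing: 1

2 missing values (city: 1, salary: 1); 1 incomplete records


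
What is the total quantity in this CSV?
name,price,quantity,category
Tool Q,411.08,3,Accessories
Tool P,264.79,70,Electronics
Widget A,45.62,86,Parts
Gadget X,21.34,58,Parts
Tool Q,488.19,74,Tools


Computing total quantity:
Values: [3, 70, 86, 58, 74]
Sum = 291

291


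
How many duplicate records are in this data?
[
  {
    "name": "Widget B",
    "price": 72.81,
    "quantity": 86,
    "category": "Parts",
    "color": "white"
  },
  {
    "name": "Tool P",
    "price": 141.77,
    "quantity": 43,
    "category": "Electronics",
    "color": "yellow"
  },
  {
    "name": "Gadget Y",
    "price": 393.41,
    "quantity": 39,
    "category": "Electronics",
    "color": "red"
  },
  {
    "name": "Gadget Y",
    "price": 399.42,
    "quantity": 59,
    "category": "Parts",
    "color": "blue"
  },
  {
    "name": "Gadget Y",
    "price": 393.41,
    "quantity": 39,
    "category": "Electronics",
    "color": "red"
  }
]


Checking 5 records for duplicates:

  Row 1: Widget B ($72.81, qty 86)
  Row 2: Tool P ($141.77, qty 43)
  Row 3: Gadget Y ($393.41, qty 39)
  Row 4: Gadget Y ($399.42, qty 59)
  Row 5: Gadget Y ($393.41, qty 39) <-- DUPLICATE

Duplicates found: 1
Unique records: 4

1 duplicates, 4 unique


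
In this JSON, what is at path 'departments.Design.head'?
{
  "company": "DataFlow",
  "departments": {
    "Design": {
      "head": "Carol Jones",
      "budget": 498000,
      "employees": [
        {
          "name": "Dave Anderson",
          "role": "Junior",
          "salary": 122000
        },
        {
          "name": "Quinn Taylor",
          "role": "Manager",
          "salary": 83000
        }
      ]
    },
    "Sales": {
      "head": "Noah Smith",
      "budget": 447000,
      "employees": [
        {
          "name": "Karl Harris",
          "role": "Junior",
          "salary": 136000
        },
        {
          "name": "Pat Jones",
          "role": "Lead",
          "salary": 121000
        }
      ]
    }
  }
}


Path: departments.Design.head

Navigate:
  -> departments
  -> Design
  -> head = 'Carol Jones'

Carol Jones


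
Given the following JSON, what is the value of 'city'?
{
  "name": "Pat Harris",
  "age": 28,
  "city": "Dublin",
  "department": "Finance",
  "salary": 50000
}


Looking up field 'city'
Value: Dublin

Dublin


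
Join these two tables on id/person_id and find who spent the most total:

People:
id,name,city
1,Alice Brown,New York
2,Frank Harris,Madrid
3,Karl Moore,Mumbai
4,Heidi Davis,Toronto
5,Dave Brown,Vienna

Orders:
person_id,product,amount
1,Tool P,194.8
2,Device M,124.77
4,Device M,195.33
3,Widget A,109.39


Join on: people.id = orders.person_id

Joined rows:
  Alice Brown (New York) bought Tool P for $194.8
  Frank Harris (Madrid) bought Device M for $124.77
  Heidi Davis (Toronto) bought Device M for $195.33
  Karl Moore (Mumbai) bought Widget A for $109.39

Total per person:
  Heidi Davis: $195.33
  Alice Brown: $194.80
  Frank Harris: $124.77
  Karl Moore: $109.39

Top spender: Heidi Davis ($195.33)

Heidi Davis ($195.33)


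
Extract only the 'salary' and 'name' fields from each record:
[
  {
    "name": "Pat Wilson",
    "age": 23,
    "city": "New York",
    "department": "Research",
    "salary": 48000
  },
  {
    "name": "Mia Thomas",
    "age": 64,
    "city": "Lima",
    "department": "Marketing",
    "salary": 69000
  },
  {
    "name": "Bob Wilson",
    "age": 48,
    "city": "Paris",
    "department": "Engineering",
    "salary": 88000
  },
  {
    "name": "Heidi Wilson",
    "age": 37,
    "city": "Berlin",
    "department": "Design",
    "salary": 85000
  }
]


Original: 4 records with fields: name, age, city, department, salary
Keep: ['salary', 'name']
Drop: ['age', 'city', 'department']
Result: 4 records, 2 fields each

[
  {
    "salary": 48000,
    "name": "Pat Wilson"
  },
  {
    "salary": 69000,
    "name": "Mia Thomas"
  },
  {
    "salary": 88000,
    "name": "Bob Wilson"
  },
  {
    "salary": 85000,
    "name": "Heidi Wilson"
  }
]


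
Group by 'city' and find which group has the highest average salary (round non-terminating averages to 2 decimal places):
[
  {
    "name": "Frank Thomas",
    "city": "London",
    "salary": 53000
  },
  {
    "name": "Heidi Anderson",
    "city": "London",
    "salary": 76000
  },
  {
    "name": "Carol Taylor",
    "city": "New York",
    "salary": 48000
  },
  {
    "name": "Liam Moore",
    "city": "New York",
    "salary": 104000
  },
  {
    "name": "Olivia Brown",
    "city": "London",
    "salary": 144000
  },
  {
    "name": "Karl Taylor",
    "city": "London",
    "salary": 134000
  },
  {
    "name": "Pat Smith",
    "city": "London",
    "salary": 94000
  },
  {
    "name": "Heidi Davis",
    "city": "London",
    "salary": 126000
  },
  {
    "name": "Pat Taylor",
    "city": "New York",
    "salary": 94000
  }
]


Group by: city

Groups:
  London: 6 people, avg salary = 627000/6 = $104500
  New York: 3 people, avg salary = 246000/3 = $82000

Highest average salary: London ($104500)

London ($104500)


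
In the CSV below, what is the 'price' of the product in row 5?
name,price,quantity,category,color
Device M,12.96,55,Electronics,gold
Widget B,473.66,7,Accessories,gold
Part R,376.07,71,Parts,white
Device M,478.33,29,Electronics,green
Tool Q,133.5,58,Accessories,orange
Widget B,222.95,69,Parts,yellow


Query: Row 5 ('Tool Q'), column 'price'
Value: 133.5

133.5


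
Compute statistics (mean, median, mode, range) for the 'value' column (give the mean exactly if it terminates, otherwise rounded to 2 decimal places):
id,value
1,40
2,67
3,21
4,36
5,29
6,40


Data: [40, 67, 21, 36, 29, 40]
Count: 6
Sum: 233
Mean: 233/6 ≈ 38.83 (rounded to 2 decimal places)
Sorted: [21, 29, 36, 40, 40, 67]
Median: 38.0
Mode: 40 (2 times)
Range: 67 - 21 = 46
Min: 21, Max: 67

mean≈38.83, median=38.0, mode=40, range=46


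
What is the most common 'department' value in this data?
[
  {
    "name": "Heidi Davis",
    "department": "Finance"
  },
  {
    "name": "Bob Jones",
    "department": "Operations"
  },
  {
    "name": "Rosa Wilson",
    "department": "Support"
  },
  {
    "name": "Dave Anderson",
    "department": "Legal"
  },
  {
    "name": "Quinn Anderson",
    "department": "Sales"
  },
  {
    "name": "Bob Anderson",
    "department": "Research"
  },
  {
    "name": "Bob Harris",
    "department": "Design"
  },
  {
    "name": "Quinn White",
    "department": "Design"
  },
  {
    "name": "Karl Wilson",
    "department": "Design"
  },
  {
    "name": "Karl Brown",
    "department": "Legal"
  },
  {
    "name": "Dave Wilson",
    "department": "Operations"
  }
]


Counting 'department' values across 11 records:

  Design: 3 ###
  Operations: 2 ##
  Legal: 2 ##
  Finance: 1 #
  Support: 1 #
  Sales: 1 #
  Research: 1 #

Most common: Design (3 times)

Design (3 times)


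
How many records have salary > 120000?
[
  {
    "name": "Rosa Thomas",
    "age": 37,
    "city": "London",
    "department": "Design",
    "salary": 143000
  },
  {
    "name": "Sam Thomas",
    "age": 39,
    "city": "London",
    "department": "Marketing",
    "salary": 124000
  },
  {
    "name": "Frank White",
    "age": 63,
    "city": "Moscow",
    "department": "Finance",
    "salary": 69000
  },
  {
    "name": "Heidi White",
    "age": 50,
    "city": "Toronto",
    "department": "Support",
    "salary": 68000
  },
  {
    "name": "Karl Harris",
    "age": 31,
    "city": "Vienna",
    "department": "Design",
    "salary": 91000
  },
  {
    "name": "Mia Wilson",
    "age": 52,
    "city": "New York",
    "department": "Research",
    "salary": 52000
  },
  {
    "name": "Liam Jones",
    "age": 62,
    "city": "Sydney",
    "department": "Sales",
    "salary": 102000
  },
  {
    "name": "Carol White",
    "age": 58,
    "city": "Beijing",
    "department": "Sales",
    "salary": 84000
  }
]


Data: 8 records
Condition: salary > 120000

Checking each record:
  Rosa Thomas: 143000 MATCH
  Sam Thomas: 124000 MATCH
  Frank White: 69000
  Heidi White: 68000
  Karl Harris: 91000
  Mia Wilson: 52000
  Liam Jones: 102000
  Carol White: 84000

Count: 2

2


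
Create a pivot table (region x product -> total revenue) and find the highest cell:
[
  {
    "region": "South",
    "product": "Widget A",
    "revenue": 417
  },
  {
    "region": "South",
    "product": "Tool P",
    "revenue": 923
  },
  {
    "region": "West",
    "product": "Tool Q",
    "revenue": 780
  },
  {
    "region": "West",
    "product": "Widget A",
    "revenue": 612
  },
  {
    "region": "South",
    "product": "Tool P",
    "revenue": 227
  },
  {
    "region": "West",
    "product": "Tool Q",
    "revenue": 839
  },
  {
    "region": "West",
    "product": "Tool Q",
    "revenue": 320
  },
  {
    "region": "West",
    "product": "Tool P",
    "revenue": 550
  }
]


Pivot: region (rows) x product (columns) -> total revenue

     Tool P        Tool Q        Widget A    
South         1150             0           417  
West           550          1939           612  

Highest: West / Tool Q = $1939

West / Tool Q = $1939


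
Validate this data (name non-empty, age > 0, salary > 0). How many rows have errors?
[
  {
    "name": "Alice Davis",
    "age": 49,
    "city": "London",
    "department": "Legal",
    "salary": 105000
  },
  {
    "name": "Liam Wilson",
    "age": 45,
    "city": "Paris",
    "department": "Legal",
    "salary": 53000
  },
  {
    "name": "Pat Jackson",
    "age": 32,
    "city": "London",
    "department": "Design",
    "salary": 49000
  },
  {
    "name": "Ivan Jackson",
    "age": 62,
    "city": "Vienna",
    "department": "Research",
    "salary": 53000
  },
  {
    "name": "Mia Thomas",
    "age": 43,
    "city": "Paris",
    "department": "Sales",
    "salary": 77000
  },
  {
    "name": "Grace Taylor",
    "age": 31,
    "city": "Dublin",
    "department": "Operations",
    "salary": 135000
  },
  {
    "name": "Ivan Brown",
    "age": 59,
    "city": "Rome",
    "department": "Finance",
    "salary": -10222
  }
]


Validating 7 records:
Rules: name non-empty, age > 0, salary > 0

  Row 1 (Alice Davis): OK
  Row 2 (Liam Wilson): OK
  Row 3 (Pat Jackson): OK
  Row 4 (Ivan Jackson): OK
  Row 5 (Mia Thomas): OK
  Row 6 (Grace Taylor): OK
  Row 7 (Ivan Brown): negative salary: -10222

Total errors: 1

1 errors


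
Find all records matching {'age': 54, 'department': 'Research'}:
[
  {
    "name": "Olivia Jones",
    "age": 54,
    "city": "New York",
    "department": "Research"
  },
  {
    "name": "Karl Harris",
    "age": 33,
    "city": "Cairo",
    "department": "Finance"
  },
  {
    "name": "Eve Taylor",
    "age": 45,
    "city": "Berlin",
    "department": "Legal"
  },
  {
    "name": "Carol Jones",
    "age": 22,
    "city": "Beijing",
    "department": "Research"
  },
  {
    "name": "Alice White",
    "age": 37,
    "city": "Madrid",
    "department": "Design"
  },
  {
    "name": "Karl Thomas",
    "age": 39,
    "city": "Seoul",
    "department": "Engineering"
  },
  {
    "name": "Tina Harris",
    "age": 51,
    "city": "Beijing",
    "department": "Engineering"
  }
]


Search criteria: {'age': 54, 'department': 'Research'}

Checking 7 records:
  Olivia Jones: {age: 54, department: Research} <-- MATCH
  Karl Harris: {age: 33, department: Finance}
  Eve Taylor: {age: 45, department: Legal}
  Carol Jones: {age: 22, department: Research}
  Alice White: {age: 37, department: Design}
  Karl Thomas: {age: 39, department: Engineering}
  Tina Harris: {age: 51, department: Engineering}

Matches: ["Olivia Jones"]

["Olivia Jones"]


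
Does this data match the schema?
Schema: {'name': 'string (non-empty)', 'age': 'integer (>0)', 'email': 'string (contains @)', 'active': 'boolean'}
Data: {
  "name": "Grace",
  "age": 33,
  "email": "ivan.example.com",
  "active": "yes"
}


Validating each field against schema:
  name: OK (non-empty string)
  age: OK (positive integer)
  email: FAIL ("ivan.example.com" does not contain @)
  active: FAIL ("yes" is not a boolean)

Result: INVALID (2 errors: email, active)

INVALID (2 errors: email, active)


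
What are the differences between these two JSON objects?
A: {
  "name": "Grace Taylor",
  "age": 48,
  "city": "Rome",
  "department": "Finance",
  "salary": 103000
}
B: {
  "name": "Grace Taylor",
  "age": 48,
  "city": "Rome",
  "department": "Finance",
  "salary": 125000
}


Comparing each field (in key order):
  name: same
  age: same
  city: same
  department: same
  salary: DIFFERENT
Differences:
  salary: 103000 -> 125000

1 field(s) changed

1 change: salary


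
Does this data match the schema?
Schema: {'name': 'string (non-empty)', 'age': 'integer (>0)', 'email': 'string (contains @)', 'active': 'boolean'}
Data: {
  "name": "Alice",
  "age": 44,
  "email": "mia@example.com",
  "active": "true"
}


Validating each field against schema:
  name: OK (non-empty string)
  age: OK (positive integer)
  email: OK (string with @)
  active: FAIL ("true" is not a boolean)

Result: INVALID (1 error: active)

INVALID (1 error: active)


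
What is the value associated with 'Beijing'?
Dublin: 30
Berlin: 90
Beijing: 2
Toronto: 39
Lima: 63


Looking up key 'Beijing'
Value: 2

2


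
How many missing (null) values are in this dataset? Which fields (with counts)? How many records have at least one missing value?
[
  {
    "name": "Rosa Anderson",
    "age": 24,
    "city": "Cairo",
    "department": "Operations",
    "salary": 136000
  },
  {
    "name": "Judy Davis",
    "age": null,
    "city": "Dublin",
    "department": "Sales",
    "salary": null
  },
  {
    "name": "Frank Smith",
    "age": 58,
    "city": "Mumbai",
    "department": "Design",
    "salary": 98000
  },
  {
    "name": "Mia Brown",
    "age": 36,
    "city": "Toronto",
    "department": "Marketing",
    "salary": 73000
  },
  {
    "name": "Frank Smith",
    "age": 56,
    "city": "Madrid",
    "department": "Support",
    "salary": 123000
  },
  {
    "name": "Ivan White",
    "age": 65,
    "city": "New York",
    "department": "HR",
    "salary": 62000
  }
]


Checking for missing (null) values in 6 records:

  Rosa Anderson: complete
  Judy Davis: age, salary
  Frank Smith: complete
  Mia Brown: complete
  Frank Smith: complete
  Ivan White: complete

Per field:
  name: 0 missing
  age: 1 missing
  city: 0 missing
  department: 0 missing
  salary: 1 missing

Total missing values: 2
Records with any missing: 1

2 missing values (age: 1, salary: 1); 1 incomplete records


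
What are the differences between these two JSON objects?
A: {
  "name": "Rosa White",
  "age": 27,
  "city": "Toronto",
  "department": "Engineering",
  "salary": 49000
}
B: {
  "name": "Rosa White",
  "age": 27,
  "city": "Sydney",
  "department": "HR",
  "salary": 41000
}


Comparing each field (in key order):
  name: same
  age: same
  city: DIFFERENT
  department: DIFFERENT
  salary: DIFFERENT
Differences:
  city: Toronto -> Sydney
  department: Engineering -> HR
  salary: 49000 -> 41000

3 field(s) changed

3 changes: city, department, salary


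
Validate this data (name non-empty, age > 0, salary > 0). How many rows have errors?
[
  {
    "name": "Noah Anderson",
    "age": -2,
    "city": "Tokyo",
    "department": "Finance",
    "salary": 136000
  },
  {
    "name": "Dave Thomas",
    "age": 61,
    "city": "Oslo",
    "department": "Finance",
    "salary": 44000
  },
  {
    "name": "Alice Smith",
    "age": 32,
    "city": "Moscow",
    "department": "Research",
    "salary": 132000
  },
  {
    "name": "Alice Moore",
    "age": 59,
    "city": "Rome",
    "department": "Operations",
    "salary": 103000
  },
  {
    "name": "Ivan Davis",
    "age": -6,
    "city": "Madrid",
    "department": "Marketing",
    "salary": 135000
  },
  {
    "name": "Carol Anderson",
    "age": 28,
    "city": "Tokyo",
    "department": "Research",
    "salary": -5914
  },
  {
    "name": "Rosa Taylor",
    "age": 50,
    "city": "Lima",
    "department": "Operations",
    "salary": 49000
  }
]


Validating 7 records:
Rules: name non-empty, age > 0, salary > 0

  Row 1 (Noah Anderson): negative age: -2
  Row 2 (Dave Thomas): OK
  Row 3 (Alice Smith): OK
  Row 4 (Alice Moore): OK
  Row 5 (Ivan Davis): negative age: -6
  Row 6 (Carol Anderson): negative salary: -5914
  Row 7 (Rosa Taylor): OK

Total errors: 3

3 errors


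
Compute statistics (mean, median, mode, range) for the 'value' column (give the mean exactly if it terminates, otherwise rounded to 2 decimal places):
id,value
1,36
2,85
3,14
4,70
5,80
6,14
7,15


Data: [36, 85, 14, 70, 80, 14, 15]
Count: 7
Sum: 314
Mean: 314/7 ≈ 44.86 (rounded to 2 decimal places)
Sorted: [14, 14, 15, 36, 70, 80, 85]
Median: 36.0
Mode: 14 (2 times)
Range: 85 - 14 = 71
Min: 14, Max: 85

mean≈44.86, median=36.0, mode=14, range=71


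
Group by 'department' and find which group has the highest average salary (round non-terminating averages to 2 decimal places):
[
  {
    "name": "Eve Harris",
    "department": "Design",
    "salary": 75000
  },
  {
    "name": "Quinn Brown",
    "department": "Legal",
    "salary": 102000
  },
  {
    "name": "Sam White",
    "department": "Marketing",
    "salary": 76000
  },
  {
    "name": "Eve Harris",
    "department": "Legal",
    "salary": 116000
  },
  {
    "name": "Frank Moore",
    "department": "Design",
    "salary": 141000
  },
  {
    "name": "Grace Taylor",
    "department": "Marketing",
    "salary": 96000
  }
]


Group by: department

Groups:
  Design: 2 people, avg salary = 216000/2 = $108000
  Legal: 2 people, avg salary = 218000/2 = $109000
  Marketing: 2 people, avg salary = 172000/2 = $86000

Highest average salary: Legal ($109000)

Legal ($109000)


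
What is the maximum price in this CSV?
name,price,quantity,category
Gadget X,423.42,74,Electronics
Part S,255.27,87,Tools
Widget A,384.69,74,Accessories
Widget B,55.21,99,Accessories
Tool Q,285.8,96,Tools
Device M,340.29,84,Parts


Computing maximum price:
Values: [423.42, 255.27, 384.69, 55.21, 285.8, 340.29]
Max = 423.42

423.42


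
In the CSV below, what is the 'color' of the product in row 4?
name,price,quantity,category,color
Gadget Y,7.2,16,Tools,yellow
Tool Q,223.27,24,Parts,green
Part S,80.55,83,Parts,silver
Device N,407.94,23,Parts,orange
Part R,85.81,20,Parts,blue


Query: Row 4 ('Device N'), column 'color'
Value: orange

orange


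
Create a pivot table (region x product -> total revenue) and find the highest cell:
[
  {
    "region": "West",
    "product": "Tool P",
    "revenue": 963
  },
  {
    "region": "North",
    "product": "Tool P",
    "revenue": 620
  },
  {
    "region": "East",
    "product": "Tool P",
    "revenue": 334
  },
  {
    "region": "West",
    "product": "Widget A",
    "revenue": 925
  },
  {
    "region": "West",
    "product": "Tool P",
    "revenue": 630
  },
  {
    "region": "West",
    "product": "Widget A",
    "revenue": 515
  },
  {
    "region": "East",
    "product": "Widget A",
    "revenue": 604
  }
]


Pivot: region (rows) x product (columns) -> total revenue

     Tool P        Widget A    
East           334           604  
North          620             0  
West          1593          1440  

Highest: West / Tool P = $1593

West / Tool P = $1593


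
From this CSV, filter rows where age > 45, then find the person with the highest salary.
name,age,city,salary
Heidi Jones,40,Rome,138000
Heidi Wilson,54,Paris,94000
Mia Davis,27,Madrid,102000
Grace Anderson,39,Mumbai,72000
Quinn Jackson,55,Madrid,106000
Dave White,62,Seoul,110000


Filter: age > 45
Sort by: salary (descending)

Filtered records (3):
  Dave White, age 62, salary $110000
  Quinn Jackson, age 55, salary $106000
  Heidi Wilson, age 54, salary $94000

Highest salary: Dave White ($110000)

Dave White


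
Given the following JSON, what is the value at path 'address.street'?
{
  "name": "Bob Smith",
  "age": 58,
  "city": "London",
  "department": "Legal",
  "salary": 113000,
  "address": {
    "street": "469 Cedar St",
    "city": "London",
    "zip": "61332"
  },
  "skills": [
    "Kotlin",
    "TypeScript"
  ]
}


Query: address.street
Path: address -> street
Value: 469 Cedar St

469 Cedar St


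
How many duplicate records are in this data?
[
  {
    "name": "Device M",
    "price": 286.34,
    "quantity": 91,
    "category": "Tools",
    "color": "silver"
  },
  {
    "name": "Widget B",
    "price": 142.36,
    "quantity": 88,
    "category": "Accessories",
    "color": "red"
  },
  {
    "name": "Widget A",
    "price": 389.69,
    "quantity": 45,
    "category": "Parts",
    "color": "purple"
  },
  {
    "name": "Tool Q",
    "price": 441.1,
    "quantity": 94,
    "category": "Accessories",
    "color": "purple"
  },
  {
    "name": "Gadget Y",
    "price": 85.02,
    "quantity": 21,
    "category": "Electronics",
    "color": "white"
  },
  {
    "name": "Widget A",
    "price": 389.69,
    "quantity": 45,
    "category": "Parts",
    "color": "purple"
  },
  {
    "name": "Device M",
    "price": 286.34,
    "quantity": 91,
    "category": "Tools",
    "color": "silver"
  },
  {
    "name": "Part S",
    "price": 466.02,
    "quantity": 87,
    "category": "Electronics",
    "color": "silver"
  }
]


Checking 8 records for duplicates:

  Row 1: Device M ($286.34, qty 91)
  Row 2: Widget B ($142.36, qty 88)
  Row 3: Widget A ($389.69, qty 45)
  Row 4: Tool Q ($441.1, qty 94)
  Row 5: Gadget Y ($85.02, qty 21)
  Row 6: Widget A ($389.69, qty 45) <-- DUPLICATE
  Row 7: Device M ($286.34, qty 91) <-- DUPLICATE
  Row 8: Part S ($466.02, qty 87)

Duplicates found: 2
Unique records: 6

2 duplicates, 6 unique


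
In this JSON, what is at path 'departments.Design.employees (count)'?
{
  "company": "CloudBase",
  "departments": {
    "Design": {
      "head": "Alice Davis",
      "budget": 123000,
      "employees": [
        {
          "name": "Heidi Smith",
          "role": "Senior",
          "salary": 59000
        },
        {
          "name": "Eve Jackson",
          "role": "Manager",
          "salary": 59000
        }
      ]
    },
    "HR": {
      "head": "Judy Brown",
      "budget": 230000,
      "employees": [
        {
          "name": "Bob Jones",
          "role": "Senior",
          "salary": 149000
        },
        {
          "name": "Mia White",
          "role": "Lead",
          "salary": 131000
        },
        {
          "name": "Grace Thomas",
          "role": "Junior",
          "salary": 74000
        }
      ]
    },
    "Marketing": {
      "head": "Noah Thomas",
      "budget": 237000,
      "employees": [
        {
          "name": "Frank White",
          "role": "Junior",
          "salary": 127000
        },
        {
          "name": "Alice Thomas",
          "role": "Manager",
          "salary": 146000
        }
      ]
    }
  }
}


Path: departments.Design.employees (count)

Navigate:
  -> departments
  -> Design
  -> employees (array, length 2)

2


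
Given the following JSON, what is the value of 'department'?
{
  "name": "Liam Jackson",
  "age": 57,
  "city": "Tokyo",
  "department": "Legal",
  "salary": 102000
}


Looking up field 'department'
Value: Legal

Legal


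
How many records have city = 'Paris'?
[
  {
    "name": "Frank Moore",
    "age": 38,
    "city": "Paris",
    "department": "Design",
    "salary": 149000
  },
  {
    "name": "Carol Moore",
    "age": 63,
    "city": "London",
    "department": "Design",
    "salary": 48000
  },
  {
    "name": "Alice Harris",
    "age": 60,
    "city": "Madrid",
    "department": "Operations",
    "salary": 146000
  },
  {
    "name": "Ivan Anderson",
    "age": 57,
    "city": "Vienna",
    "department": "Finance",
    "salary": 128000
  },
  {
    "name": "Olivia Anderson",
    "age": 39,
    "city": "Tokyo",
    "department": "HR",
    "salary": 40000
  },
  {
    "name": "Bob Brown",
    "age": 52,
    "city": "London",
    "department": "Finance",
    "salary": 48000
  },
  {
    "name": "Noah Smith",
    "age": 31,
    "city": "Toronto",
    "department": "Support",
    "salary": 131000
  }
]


Data: 7 records
Condition: city = 'Paris'

Checking each record:
  Frank Moore: Paris MATCH
  Carol Moore: London
  Alice Harris: Madrid
  Ivan Anderson: Vienna
  Olivia Anderson: Tokyo
  Bob Brown: London
  Noah Smith: Toronto

Count: 1

1


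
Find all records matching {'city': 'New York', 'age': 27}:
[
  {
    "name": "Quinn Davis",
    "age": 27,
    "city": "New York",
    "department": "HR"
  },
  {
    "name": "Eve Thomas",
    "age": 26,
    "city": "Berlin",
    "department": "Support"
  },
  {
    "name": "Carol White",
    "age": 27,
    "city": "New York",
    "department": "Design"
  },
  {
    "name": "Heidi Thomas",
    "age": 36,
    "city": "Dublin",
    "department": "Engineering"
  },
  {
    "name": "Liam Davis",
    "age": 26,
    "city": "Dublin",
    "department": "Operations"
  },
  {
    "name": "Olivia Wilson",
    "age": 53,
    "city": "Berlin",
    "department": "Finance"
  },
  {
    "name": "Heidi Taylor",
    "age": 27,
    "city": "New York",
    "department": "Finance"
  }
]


Search criteria: {'city': 'New York', 'age': 27}

Checking 7 records:
  Quinn Davis: {city: New York, age: 27} <-- MATCH
  Eve Thomas: {city: Berlin, age: 26}
  Carol White: {city: New York, age: 27} <-- MATCH
  Heidi Thomas: {city: Dublin, age: 36}
  Liam Davis: {city: Dublin, age: 26}
  Olivia Wilson: {city: Berlin, age: 53}
  Heidi Taylor: {city: New York, age: 27} <-- MATCH

Matches: ["Quinn Davis", "Carol White", "Heidi Taylor"]

["Quinn Davis", "Carol White", "Heidi Taylor"]


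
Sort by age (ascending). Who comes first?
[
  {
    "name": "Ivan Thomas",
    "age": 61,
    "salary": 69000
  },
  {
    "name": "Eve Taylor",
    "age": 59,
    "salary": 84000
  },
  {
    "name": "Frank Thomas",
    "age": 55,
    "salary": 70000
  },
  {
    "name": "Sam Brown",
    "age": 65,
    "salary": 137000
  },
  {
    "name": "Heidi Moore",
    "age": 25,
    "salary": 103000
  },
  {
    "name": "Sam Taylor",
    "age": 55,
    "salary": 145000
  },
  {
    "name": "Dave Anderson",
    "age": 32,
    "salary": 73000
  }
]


Sort by: age (ascending)

Sorted order:
  1. Heidi Moore (age = 25)
  2. Dave Anderson (age = 32)
  3. Frank Thomas (age = 55)
  4. Sam Taylor (age = 55)
  5. Eve Taylor (age = 59)
  6. Ivan Thomas (age = 61)
  7. Sam Brown (age = 65)

First: Heidi Moore

Heidi Moore


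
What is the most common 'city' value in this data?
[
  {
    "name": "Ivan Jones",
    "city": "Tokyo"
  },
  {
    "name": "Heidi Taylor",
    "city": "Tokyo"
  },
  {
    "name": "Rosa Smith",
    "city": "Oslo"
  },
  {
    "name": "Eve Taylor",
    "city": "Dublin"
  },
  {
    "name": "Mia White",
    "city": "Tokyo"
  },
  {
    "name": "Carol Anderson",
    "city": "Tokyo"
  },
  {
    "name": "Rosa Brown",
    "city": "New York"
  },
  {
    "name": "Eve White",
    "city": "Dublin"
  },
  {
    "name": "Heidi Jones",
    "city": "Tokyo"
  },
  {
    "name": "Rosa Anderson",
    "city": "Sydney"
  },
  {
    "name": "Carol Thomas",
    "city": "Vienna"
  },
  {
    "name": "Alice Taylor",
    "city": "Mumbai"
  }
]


Counting 'city' values across 12 records:

  Tokyo: 5 #####
  Dublin: 2 ##
  Oslo: 1 #
  New York: 1 #
  Sydney: 1 #
  Vienna: 1 #
  Mumbai: 1 #

Most common: Tokyo (5 times)

Tokyo (5 times)


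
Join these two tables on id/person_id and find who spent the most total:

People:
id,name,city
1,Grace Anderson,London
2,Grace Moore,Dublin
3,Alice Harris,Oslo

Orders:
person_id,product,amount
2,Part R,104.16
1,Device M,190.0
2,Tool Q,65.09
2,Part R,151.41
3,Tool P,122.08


Join on: people.id = orders.person_id

Joined rows:
  Grace Moore (Dublin) bought Part R for $104.16
  Grace Anderson (London) bought Device M for $190.0
  Grace Moore (Dublin) bought Tool Q for $65.09
  Grace Moore (Dublin) bought Part R for $151.41
  Alice Harris (Oslo) bought Tool P for $122.08

Total per person:
  Grace Moore: $320.66
  Grace Anderson: $190.00
  Alice Harris: $122.08

Top spender: Grace Moore ($320.66)

Grace Moore ($320.66)


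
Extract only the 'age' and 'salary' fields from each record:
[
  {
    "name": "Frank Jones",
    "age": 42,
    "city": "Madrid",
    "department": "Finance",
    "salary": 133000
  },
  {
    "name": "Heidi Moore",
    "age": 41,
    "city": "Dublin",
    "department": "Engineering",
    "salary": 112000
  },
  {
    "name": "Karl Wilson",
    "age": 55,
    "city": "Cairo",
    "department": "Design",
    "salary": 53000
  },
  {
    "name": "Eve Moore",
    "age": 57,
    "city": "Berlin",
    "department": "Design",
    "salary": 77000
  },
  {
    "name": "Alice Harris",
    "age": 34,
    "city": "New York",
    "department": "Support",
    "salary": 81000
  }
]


Original: 5 records with fields: name, age, city, department, salary
Keep: ['age', 'salary']
Drop: ['name', 'city', 'department']
Result: 5 records, 2 fields each

[
  {
    "age": 42,
    "salary": 133000
  },
  {
    "age": 41,
    "salary": 112000
  },
  {
    "age": 55,
    "salary": 53000
  },
  {
    "age": 57,
    "salary": 77000
  },
  {
    "age": 34,
    "salary": 81000
  }
]


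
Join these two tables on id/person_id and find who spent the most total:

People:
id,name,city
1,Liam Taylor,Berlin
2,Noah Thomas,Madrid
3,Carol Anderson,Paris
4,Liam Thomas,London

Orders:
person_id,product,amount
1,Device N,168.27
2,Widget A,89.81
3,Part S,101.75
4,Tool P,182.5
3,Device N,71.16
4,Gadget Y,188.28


Join on: people.id = orders.person_id

Joined rows:
  Liam Taylor (Berlin) bought Device N for $168.27
  Noah Thomas (Madrid) bought Widget A for $89.81
  Carol Anderson (Paris) bought Part S for $101.75
  Liam Thomas (London) bought Tool P for $182.5
  Carol Anderson (Paris) bought Device N for $71.16
  Liam Thomas (London) bought Gadget Y for $188.28

Total per person:
  Liam Thomas: $370.78
  Carol Anderson: $172.91
  Liam Taylor: $168.27
  Noah Thomas: $89.81

Top spender: Liam Thomas ($370.78)

Liam Thomas ($370.78)


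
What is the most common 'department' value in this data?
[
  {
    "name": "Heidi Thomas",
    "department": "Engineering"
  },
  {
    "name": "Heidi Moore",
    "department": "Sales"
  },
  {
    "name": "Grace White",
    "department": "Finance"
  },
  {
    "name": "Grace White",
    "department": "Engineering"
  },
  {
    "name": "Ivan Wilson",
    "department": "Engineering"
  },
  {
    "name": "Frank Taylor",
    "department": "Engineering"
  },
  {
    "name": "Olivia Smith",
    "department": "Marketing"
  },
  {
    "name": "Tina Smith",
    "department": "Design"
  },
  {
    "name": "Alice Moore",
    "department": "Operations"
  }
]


Counting 'department' values across 9 records:

  Engineering: 4 ####
  Sales: 1 #
  Finance: 1 #
  Marketing: 1 #
  Design: 1 #
  Operations: 1 #

Most common: Engineering (4 times)

Engineering (4 times)


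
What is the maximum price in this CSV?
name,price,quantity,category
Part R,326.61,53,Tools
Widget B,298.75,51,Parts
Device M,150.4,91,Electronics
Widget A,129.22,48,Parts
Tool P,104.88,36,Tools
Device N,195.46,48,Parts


Computing maximum price:
Values: [326.61, 298.75, 150.4, 129.22, 104.88, 195.46]
Max = 326.61

326.61


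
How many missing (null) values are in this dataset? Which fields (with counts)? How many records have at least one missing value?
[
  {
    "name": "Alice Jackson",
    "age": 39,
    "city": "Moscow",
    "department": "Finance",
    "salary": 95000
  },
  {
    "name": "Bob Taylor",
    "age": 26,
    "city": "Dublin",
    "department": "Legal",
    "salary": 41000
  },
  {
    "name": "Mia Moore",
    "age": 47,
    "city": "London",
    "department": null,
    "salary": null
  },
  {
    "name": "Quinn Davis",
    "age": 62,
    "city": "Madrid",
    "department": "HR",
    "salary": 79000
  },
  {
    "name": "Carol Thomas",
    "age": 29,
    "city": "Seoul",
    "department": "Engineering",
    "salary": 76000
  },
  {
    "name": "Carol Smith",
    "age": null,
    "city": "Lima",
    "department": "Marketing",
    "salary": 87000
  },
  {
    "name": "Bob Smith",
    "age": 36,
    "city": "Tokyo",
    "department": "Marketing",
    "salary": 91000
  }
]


Checking for missing (null) values in 7 records:

  Alice Jackson: complete
  Bob Taylor: complete
  Mia Moore: department, salary
  Quinn Davis: complete
  Carol Thomas: complete
  Carol Smith: age
  Bob Smith: complete

Per field:
  name: 0 missing
  age: 1 missing
  city: 0 missing
  department: 1 missing
  salary: 1 missing

Total missing values: 3
Records with any missing: 2

3 missing values (age: 1, department: 1, salary: 1); 2 incomplete records


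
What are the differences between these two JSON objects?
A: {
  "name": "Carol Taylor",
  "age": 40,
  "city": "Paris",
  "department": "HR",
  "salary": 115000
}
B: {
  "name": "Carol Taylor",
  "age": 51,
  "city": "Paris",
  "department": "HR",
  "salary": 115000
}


Comparing each field (in key order):
  name: same
  age: DIFFERENT
  city: same
  department: same
  salary: same
Differences:
  age: 40 -> 51

1 field(s) changed

1 change: age


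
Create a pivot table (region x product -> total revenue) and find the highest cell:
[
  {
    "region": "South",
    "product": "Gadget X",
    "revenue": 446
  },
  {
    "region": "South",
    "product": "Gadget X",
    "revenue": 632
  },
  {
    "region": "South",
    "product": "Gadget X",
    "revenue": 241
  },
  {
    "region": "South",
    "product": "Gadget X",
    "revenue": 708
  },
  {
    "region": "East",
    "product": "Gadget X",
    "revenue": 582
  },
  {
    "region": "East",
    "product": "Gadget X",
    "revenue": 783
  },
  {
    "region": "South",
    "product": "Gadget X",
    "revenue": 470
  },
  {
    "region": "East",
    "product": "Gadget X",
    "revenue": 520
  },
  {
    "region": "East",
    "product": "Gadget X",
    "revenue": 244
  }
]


Pivot: region (rows) x product (columns) -> total revenue

     Gadget X    
East          2129  
South         2497  

Highest: South / Gadget X = $2497

South / Gadget X = $2497


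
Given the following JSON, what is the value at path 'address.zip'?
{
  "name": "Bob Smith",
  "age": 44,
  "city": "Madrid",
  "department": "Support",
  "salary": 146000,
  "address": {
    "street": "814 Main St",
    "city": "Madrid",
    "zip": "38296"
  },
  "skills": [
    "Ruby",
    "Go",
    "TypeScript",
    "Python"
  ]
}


Query: address.zip
Path: address -> zip
Value: 38296

38296


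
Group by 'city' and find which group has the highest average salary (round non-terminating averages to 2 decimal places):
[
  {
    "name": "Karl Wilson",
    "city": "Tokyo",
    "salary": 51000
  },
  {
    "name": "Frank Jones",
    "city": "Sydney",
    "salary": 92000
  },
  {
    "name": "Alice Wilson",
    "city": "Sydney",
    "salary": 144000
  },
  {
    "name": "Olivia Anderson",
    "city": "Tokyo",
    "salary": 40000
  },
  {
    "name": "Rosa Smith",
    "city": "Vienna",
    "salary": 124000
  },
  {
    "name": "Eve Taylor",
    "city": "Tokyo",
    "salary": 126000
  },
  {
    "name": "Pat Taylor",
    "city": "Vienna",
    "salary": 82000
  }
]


Group by: city

Groups:
  Sydney: 2 people, avg salary = 236000/2 = $118000
  Tokyo: 3 people, avg salary = 217000/3 ≈ $72333.33
  Vienna: 2 people, avg salary = 206000/2 = $103000

Highest average salary: Sydney ($118000)

Sydney ($118000)


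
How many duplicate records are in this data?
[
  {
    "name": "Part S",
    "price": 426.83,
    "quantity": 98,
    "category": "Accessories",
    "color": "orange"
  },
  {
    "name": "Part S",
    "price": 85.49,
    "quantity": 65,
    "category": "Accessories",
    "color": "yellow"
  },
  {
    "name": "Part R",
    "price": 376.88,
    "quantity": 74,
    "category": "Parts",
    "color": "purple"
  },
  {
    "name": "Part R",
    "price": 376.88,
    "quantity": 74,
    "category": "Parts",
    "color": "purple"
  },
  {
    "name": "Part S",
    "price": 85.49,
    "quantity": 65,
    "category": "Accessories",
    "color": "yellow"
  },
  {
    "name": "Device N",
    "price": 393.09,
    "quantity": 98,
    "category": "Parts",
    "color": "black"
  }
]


Checking 6 records for duplicates:

  Row 1: Part S ($426.83, qty 98)
  Row 2: Part S ($85.49, qty 65)
  Row 3: Part R ($376.88, qty 74)
  Row 4: Part R ($376.88, qty 74) <-- DUPLICATE
  Row 5: Part S ($85.49, qty 65) <-- DUPLICATE
  Row 6: Device N ($393.09, qty 98)

Duplicates found: 2
Unique records: 4

2 duplicates, 4 unique


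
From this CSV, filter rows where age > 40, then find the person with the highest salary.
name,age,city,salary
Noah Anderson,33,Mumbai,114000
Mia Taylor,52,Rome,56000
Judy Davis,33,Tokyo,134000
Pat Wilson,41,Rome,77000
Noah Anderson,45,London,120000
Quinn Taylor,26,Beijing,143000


Filter: age > 40
Sort by: salary (descending)

Filtered records (3):
  Noah Anderson, age 45, salary $120000
  Pat Wilson, age 41, salary $77000
  Mia Taylor, age 52, salary $56000

Highest salary: Noah Anderson ($120000)

Noah Anderson


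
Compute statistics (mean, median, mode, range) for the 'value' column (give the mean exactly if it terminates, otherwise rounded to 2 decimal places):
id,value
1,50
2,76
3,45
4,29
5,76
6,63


Data: [50, 76, 45, 29, 76, 63]
Count: 6
Sum: 339
Mean: 339/6 = 56.5
Sorted: [29, 45, 50, 63, 76, 76]
Median: 56.5
Mode: 76 (2 times)
Range: 76 - 29 = 47
Min: 29, Max: 76

mean=56.5, median=56.5, mode=76, range=47


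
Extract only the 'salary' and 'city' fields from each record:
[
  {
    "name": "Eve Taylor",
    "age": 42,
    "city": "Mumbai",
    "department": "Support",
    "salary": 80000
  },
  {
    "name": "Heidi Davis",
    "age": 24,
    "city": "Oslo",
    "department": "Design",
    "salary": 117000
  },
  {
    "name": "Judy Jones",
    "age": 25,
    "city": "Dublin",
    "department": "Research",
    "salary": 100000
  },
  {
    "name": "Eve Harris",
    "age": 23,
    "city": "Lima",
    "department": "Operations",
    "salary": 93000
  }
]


Original: 4 records with fields: name, age, city, department, salary
Keep: ['salary', 'city']
Drop: ['name', 'age', 'department']
Result: 4 records, 2 fields each

[
  {
    "salary": 80000,
    "city": "Mumbai"
  },
  {
    "salary": 117000,
    "city": "Oslo"
  },
  {
    "salary": 100000,
    "city": "Dublin"
  },
  {
    "salary": 93000,
    "city": "Lima"
  }
]


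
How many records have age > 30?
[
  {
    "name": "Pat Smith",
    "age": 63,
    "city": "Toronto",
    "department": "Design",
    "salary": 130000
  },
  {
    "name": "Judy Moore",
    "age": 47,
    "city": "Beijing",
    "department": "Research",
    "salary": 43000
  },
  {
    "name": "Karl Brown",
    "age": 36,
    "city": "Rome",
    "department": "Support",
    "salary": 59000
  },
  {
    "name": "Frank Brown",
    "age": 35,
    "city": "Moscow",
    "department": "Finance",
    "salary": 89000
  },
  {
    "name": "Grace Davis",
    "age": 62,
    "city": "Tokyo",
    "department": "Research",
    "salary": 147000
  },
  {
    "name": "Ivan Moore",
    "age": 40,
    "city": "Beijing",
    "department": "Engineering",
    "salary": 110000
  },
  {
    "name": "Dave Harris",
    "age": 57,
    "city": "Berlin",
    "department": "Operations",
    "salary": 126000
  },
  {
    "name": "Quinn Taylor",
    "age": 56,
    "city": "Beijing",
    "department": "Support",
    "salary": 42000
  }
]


Data: 8 records
Condition: age > 30

Checking each record:
  Pat Smith: 63 MATCH
  Judy Moore: 47 MATCH
  Karl Brown: 36 MATCH
  Frank Brown: 35 MATCH
  Grace Davis: 62 MATCH
  Ivan Moore: 40 MATCH
  Dave Harris: 57 MATCH
  Quinn Taylor: 56 MATCH

Count: 8

8
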